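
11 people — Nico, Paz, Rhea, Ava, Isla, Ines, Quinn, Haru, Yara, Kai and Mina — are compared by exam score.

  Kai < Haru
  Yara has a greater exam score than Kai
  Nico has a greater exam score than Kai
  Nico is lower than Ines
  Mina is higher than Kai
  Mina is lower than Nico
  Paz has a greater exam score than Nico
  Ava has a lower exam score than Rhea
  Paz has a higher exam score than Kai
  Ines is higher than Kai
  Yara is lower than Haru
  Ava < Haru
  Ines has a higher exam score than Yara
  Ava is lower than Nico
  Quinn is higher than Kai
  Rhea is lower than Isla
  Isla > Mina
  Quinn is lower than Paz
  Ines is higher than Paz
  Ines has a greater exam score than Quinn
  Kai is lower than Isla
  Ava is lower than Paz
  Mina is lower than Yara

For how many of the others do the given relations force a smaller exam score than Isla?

4

Directly below Isla: Kai, Mina, Rhea.
One step further: Ava (4 so far).
Nothing else is reachable below Isla; 4 in all.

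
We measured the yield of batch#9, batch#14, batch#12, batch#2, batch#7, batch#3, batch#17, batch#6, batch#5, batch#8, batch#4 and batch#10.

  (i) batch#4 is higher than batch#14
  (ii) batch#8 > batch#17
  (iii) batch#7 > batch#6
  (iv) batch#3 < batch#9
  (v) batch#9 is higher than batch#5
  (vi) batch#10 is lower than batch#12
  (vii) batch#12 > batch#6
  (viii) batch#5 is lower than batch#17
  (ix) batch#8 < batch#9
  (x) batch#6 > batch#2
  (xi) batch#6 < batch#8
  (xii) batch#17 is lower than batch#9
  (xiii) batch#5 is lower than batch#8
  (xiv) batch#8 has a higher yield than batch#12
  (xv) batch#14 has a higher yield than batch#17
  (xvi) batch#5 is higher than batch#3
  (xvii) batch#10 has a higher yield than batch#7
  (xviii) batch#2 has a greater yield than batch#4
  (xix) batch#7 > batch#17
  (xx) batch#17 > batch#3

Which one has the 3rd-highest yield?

batch#12

Piecing the relations together gives one ordering: batch#3 < batch#5 < batch#17 < batch#14 < batch#4 < batch#2 < batch#6 < batch#7 < batch#10 < batch#12 < batch#8 < batch#9.
The 3rd largest is batch#12.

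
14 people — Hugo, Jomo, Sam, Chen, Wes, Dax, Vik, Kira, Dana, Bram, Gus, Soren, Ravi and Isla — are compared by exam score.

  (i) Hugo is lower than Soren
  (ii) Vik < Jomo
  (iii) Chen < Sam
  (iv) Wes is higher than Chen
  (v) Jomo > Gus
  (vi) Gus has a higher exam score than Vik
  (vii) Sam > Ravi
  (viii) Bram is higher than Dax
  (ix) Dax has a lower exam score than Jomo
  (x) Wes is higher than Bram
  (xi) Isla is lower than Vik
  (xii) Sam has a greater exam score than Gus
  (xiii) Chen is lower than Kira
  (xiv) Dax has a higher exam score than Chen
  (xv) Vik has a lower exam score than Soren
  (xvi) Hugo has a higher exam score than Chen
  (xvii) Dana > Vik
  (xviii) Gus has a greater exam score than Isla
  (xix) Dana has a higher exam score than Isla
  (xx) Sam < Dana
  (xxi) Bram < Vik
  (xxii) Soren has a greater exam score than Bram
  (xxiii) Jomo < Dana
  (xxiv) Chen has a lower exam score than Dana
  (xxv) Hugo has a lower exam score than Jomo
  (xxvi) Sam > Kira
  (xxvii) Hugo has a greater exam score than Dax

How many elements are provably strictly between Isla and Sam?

2

The relations place Isla below Sam. An element lies strictly between them when it is forced above Isla and also forced below Sam.
Above Isla: {Vik, Gus, Jomo, Soren, Dana}. Below Sam: {Ravi, Chen, Dax, Bram, Vik, Gus, Kira}.
Intersection: {Vik, Gus} — 2.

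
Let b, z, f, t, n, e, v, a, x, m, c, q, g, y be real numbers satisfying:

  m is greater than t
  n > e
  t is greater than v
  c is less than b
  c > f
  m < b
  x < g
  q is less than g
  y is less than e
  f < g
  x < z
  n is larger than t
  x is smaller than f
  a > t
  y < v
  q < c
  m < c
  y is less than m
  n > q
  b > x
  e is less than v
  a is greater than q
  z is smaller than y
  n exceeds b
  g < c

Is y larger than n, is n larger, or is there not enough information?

Chaining the given relations: y < e < v < t < m < c < b < n.
So n is larger.

n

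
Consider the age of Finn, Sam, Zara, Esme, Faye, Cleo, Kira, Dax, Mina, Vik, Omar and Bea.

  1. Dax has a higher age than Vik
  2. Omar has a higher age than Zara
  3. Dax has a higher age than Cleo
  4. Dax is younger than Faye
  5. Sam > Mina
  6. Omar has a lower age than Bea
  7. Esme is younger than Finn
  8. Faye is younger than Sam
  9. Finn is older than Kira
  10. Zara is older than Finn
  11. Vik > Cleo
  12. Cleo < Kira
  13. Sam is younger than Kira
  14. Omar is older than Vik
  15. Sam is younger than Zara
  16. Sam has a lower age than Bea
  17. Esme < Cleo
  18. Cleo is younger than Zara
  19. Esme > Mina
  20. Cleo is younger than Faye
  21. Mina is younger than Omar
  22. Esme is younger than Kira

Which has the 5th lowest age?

Chaining the given pairs: Mina < Esme < Cleo < Vik < Dax < Faye < Sam < Kira < Finn < Zara < Omar < Bea.
The 5th smallest is Dax.

Dax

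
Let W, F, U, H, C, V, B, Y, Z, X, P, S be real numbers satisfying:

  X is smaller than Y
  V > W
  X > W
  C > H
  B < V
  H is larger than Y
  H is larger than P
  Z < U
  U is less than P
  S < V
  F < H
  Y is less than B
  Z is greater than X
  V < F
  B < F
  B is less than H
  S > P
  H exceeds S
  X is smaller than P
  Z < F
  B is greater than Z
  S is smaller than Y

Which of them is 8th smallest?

The consecutive relations fix a unique order: W < X < Z < U < P < S < Y < B < V < F < H < C.
The 8th smallest is B.

B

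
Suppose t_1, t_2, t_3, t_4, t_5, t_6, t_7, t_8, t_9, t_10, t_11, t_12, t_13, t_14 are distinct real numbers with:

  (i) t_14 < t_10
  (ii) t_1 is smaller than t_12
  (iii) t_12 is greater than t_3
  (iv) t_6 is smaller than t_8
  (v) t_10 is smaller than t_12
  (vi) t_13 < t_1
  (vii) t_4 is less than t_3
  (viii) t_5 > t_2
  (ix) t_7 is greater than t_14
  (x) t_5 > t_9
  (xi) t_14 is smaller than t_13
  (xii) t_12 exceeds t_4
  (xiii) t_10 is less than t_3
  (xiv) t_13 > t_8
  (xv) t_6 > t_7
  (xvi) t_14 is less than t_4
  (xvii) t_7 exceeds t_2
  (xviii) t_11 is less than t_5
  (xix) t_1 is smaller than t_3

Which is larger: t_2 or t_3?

Chaining the given relations: t_2 < t_7 < t_6 < t_8 < t_13 < t_1 < t_3.
So t_2 < t_3; t_3 is the larger of the two.

t_3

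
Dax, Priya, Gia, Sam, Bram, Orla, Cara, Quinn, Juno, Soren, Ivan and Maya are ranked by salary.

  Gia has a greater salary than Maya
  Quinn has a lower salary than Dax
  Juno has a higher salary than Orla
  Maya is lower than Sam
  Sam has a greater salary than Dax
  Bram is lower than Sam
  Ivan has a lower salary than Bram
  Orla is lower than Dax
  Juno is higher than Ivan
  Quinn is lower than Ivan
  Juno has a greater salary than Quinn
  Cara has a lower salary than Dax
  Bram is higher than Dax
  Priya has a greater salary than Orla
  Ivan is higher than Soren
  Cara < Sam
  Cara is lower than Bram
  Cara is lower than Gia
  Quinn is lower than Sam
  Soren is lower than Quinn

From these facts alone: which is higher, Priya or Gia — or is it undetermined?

Following every chain through Priya: below Priya we get Orla.
Gia is not reached, and no chain runs the other way from Gia to Priya.
So the given relations leave the order of Priya and Gia undetermined.

undetermined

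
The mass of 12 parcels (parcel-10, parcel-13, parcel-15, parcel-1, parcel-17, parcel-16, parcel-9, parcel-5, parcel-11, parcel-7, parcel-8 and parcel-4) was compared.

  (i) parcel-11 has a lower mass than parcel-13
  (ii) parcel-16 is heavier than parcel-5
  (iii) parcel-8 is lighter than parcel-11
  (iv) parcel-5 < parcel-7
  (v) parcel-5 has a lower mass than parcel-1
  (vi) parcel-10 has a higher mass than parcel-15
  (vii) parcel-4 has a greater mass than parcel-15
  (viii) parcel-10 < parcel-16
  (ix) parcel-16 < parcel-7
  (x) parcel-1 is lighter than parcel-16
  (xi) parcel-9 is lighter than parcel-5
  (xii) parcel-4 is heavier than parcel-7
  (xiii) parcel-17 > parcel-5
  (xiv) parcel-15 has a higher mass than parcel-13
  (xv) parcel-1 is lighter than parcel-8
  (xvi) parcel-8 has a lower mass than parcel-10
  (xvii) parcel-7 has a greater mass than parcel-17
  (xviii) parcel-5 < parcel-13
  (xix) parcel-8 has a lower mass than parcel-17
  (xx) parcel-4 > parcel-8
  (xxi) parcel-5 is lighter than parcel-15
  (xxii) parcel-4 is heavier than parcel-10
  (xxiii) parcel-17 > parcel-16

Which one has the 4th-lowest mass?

parcel-8

Piecing the relations together gives one ordering: parcel-9 < parcel-5 < parcel-1 < parcel-8 < parcel-11 < parcel-13 < parcel-15 < parcel-10 < parcel-16 < parcel-17 < parcel-7 < parcel-4.
The 4th smallest is parcel-8.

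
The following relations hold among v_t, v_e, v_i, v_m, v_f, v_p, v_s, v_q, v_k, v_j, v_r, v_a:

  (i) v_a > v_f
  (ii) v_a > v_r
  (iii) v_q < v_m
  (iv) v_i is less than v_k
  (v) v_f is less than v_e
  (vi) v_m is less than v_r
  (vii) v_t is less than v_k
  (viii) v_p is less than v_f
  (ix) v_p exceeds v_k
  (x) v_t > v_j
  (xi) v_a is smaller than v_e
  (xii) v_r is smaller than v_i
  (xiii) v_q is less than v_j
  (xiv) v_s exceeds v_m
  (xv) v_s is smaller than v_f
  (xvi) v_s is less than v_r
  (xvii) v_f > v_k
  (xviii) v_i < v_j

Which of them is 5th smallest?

Chaining the given pairs: v_q < v_m < v_s < v_r < v_i < v_j < v_t < v_k < v_p < v_f < v_a < v_e.
Counting 5 from the smallest end gives v_i.

v_i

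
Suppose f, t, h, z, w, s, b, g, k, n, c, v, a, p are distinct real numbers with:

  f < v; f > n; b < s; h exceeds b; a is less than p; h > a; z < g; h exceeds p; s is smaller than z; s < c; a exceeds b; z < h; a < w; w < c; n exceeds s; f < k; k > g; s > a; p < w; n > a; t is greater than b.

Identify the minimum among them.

b

a is not least since b < a; p is not least since a < p; s is not least since a < s; w is not least since p < w; c is not least since w < c; z is not least since s < z; g is not least since z < g; h is not least since b < h; n is not least since a < n; t is not least since b < t; f is not least since n < f; v is not least since f < v; k is not least since g < k.
Only b has nothing below it, so b is the minimum.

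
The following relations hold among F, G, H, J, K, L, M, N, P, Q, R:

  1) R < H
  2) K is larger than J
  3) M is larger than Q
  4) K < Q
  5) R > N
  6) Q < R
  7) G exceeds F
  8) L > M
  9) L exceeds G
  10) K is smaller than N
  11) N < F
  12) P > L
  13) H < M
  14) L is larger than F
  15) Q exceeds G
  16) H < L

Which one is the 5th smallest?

Chaining the given pairs: J < K < N < F < G < Q < R < H < M < L < P.
Counting 5 from the smallest end gives G.

G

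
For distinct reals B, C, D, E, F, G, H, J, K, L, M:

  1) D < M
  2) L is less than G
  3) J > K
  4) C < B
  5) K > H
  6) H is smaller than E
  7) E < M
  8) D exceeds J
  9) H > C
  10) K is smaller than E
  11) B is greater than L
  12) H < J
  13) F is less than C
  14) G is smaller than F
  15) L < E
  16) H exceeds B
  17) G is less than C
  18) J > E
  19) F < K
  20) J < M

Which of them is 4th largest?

Chaining the given pairs: L < G < F < C < B < H < K < E < J < D < M.
Counting 4 from the largest end gives E.

E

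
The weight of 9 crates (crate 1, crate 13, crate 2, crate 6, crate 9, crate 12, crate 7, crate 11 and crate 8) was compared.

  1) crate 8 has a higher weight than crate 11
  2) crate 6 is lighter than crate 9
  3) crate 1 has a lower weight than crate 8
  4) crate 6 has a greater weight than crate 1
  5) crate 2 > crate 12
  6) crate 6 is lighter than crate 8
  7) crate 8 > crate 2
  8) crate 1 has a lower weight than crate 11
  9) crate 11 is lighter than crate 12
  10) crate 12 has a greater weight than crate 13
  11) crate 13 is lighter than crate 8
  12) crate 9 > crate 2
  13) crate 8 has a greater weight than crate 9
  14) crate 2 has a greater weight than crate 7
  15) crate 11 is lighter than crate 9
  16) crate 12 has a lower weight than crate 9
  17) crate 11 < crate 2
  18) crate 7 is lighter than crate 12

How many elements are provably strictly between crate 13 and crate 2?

1

The relations place crate 13 below crate 2. An element lies strictly between them when it is forced above crate 13 and also forced below crate 2.
Above crate 13: {crate 12, crate 9, crate 8}. Below crate 2: {crate 1, crate 7, crate 11, crate 12}.
Intersection: {crate 12} — 1.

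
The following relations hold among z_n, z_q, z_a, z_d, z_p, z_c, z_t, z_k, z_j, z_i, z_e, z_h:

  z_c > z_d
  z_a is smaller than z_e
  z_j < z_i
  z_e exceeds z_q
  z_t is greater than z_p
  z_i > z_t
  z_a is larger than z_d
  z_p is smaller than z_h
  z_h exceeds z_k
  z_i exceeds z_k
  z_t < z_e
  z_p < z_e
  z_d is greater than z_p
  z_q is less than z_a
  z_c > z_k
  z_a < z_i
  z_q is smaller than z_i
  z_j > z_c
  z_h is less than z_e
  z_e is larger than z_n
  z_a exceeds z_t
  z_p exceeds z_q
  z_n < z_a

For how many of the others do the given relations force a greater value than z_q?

9

The elements the relations force above z_q are z_p, z_h, z_t, z_d, z_c, z_j, z_a, z_i, z_e — no chain reaches any other.
That is 9.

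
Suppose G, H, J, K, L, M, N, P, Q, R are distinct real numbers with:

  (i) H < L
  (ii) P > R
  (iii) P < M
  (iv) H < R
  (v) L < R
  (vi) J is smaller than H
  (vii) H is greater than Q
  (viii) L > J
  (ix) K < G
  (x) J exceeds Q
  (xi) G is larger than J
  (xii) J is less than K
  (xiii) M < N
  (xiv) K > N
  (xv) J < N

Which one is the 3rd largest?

N

The consecutive relations fix a unique order: Q < J < H < L < R < P < M < N < K < G.
The 3rd largest is N.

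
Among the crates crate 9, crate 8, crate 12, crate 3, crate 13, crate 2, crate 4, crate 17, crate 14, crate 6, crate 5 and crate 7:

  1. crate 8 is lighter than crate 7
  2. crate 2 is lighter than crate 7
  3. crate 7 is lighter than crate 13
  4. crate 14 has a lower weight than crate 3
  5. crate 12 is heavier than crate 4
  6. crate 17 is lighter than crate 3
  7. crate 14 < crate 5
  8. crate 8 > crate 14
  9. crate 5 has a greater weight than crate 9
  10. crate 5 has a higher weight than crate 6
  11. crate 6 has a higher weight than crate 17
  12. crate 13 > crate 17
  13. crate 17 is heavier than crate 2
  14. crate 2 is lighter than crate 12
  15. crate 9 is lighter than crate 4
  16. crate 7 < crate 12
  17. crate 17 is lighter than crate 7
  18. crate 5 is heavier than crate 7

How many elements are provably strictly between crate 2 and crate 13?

2

The relations place crate 2 below crate 13. An element lies strictly between them when it is forced above crate 2 and also forced below crate 13.
Above crate 2: {crate 17, crate 3, crate 7, crate 6, crate 5, crate 12}. Below crate 13: {crate 14, crate 8, crate 17, crate 7}.
Intersection: {crate 17, crate 7} — 2.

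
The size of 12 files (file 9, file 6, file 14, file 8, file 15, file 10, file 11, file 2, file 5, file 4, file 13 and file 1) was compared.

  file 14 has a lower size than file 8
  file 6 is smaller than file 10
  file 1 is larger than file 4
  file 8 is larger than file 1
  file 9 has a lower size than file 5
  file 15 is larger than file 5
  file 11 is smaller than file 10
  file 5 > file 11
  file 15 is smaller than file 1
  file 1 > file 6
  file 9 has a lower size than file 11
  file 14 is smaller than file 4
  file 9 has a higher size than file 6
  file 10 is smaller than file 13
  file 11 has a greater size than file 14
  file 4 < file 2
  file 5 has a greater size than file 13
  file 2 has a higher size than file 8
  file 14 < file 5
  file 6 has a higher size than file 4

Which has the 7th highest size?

file 10

The consecutive relations fix a unique order: file 14 < file 4 < file 6 < file 9 < file 11 < file 10 < file 13 < file 5 < file 15 < file 1 < file 8 < file 2.
The 7th largest is file 10.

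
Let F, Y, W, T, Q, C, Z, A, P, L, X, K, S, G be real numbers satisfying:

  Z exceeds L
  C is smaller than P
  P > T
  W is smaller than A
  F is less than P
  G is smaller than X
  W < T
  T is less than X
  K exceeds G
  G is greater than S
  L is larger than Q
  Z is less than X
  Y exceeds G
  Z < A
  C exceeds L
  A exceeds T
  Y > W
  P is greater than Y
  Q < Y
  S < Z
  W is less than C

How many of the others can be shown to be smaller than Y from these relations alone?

The elements the relations force below Y are Q, W, S, G — no chain reaches any other.
That is 4.

4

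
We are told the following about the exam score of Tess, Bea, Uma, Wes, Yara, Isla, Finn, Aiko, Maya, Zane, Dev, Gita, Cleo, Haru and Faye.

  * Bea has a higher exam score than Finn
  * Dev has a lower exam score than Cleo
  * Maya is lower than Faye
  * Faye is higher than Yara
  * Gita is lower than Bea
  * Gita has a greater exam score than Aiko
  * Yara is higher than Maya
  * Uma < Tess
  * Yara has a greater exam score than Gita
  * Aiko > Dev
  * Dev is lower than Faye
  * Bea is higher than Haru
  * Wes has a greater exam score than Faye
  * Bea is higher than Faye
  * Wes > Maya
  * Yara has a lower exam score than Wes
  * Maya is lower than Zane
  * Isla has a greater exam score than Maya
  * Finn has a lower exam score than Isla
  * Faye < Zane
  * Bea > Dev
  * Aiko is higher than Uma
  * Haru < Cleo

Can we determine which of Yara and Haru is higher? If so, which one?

Following every chain through Yara: above Yara we get Faye, Bea, Wes, Zane; below Yara we get Maya, Dev, Uma, Aiko, Gita.
Haru is not reached, and no chain runs the other way from Haru to Yara.
So the given relations leave the order of Yara and Haru undetermined.

undetermined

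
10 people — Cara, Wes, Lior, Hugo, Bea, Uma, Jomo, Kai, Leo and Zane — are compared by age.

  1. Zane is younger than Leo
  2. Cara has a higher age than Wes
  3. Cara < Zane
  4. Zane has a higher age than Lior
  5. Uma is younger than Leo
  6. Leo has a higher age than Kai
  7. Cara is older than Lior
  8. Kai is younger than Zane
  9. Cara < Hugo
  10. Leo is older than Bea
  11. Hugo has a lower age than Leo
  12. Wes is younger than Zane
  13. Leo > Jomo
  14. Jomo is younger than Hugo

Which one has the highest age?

Leo

Chaining downward from Leo: directly below it, Kai, Jomo, Zane, Hugo, Uma, Bea; then Lior, Wes, Cara.
That covers every other element, and nothing is given above Leo, so Leo is the highest age.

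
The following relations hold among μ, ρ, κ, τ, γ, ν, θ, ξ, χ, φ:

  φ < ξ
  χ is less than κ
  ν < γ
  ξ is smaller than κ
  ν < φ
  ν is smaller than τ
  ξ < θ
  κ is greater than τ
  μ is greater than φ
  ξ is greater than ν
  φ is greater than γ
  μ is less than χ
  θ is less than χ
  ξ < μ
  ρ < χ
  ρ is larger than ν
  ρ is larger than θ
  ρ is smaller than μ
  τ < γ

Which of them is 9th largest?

τ

Piecing the relations together gives one ordering: ν < τ < γ < φ < ξ < θ < ρ < μ < χ < κ.
Counting 9 from the largest end gives τ.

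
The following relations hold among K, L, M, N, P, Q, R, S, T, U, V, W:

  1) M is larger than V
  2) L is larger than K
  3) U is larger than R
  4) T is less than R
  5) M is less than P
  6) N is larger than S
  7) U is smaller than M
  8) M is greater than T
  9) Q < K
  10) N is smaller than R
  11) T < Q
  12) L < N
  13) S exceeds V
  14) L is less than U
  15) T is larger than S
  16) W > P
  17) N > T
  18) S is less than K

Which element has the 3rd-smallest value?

Chaining the given pairs: V < S < T < Q < K < L < N < R < U < M < P < W.
Counting 3 from the smallest end gives T.

T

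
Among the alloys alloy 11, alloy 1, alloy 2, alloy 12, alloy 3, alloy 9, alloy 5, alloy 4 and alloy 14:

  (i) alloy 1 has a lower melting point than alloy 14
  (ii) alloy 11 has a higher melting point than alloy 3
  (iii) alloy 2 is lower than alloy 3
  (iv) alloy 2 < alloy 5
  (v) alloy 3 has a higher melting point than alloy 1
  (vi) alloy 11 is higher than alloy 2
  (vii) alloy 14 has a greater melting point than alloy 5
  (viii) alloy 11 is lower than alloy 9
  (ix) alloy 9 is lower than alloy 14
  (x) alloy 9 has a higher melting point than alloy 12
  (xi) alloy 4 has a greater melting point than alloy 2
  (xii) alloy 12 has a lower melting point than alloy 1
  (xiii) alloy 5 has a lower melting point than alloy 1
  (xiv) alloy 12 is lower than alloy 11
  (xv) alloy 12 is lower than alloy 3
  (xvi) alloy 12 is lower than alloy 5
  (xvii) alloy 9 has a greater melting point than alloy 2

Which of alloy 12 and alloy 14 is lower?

alloy 12

Link the given pairs in sequence: alloy 12 < alloy 5; alloy 5 < alloy 1; alloy 1 < alloy 3; alloy 3 < alloy 11; alloy 11 < alloy 9; alloy 9 < alloy 14.
Chaining these gives alloy 12 < alloy 5 < alloy 1 < alloy 3 < alloy 11 < alloy 9 < alloy 14.
So alloy 12 < alloy 14; alloy 12 is the lower of the two.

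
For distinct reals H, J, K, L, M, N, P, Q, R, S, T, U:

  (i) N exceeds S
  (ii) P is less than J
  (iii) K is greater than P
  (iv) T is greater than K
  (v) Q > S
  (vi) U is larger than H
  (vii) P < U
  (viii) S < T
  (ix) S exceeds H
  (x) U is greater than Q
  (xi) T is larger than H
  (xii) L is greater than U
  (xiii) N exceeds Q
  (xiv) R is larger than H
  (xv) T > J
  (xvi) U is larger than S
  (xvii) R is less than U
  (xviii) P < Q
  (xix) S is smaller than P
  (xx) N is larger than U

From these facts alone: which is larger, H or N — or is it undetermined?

N

H < S < P < U < N, by transitivity through S, P, U.
So N is larger.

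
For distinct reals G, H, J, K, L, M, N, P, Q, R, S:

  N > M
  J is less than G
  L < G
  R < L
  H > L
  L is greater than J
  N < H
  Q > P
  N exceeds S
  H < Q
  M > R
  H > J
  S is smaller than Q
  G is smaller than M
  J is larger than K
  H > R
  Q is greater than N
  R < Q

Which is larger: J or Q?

Q

Following the relations from J: J < L < G < M < N < H < Q.
So J < Q; Q is the larger of the two.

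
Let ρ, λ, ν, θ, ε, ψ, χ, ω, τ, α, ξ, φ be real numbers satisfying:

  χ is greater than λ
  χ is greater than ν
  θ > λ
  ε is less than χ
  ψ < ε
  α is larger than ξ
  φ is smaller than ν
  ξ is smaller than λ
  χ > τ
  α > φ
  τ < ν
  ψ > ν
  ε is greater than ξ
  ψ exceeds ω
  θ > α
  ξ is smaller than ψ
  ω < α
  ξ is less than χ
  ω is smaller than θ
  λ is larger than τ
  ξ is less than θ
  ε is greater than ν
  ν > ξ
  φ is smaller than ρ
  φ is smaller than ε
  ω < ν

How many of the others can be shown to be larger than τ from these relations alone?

Directly above τ: λ, ν, χ.
One step further: ψ, θ, ε (6 so far).
Nothing else is reachable above τ; 6 in all.

6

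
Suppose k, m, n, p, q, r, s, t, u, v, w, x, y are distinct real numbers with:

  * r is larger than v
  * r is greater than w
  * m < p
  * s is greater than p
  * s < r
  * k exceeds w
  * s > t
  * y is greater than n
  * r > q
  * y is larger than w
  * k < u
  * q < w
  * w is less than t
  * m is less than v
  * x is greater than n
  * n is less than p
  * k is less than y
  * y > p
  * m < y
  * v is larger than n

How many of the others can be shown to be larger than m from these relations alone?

The elements the relations force above m are p, v, s, r, y — no chain reaches any other.
That is 5.

5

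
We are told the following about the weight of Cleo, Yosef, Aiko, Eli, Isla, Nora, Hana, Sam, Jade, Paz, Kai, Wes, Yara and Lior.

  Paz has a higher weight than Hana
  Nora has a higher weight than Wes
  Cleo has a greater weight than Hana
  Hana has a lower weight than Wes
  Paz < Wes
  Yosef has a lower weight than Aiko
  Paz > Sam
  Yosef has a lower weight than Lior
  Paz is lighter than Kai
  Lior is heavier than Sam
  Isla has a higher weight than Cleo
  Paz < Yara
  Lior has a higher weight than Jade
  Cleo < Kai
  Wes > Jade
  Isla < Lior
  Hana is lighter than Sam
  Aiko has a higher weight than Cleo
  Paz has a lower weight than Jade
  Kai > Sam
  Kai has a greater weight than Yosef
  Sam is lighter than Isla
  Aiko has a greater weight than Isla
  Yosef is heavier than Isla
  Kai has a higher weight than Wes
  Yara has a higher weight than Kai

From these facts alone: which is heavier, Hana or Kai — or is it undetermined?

Link the given pairs in sequence: Hana < Sam; Sam < Paz; Paz < Jade; Jade < Wes; Wes < Kai.
Chaining these gives Hana < Sam < Paz < Jade < Wes < Kai.
So Kai is heavier.

Kai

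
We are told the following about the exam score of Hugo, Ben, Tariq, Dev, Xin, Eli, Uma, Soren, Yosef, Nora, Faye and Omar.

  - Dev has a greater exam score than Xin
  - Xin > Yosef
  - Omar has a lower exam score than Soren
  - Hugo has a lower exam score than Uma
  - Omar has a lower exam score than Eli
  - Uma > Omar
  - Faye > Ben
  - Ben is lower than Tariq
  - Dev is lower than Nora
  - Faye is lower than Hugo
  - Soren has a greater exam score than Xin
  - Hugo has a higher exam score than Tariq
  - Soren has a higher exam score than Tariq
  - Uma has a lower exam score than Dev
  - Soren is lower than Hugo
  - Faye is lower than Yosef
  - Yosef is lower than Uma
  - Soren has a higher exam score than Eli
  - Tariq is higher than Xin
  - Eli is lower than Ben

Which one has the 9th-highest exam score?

Faye

Piecing the relations together gives one ordering: Omar < Eli < Ben < Faye < Yosef < Xin < Tariq < Soren < Hugo < Uma < Dev < Nora.
The 9th largest is Faye.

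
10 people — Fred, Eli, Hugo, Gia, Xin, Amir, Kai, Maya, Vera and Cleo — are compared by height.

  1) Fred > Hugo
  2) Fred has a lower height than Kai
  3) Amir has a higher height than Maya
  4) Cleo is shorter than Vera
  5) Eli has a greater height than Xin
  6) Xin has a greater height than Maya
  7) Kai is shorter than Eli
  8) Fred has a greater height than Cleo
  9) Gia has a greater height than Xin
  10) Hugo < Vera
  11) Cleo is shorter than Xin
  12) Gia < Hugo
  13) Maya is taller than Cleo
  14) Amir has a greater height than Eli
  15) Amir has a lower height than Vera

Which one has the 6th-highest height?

Hugo

The consecutive relations fix a unique order: Cleo < Maya < Xin < Gia < Hugo < Fred < Kai < Eli < Amir < Vera.
Counting 6 from the largest end gives Hugo.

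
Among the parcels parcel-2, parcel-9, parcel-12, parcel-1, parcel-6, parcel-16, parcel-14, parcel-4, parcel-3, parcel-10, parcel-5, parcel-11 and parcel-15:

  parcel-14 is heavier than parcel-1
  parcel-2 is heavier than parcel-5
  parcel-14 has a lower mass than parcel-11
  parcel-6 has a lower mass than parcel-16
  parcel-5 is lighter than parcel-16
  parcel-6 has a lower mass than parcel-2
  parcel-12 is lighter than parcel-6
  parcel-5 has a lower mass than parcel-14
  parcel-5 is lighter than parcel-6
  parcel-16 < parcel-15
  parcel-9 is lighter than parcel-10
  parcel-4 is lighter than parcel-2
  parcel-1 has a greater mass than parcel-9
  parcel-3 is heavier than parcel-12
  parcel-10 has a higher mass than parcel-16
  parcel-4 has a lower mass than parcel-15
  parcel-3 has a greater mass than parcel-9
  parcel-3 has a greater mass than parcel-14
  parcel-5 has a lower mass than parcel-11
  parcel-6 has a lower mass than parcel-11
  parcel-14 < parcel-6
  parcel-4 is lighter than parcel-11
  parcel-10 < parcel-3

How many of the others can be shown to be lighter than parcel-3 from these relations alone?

The elements the relations force below parcel-3 are parcel-9, parcel-1, parcel-5, parcel-12, parcel-14, parcel-6, parcel-16, parcel-10 — no chain reaches any other.
That is 8.

8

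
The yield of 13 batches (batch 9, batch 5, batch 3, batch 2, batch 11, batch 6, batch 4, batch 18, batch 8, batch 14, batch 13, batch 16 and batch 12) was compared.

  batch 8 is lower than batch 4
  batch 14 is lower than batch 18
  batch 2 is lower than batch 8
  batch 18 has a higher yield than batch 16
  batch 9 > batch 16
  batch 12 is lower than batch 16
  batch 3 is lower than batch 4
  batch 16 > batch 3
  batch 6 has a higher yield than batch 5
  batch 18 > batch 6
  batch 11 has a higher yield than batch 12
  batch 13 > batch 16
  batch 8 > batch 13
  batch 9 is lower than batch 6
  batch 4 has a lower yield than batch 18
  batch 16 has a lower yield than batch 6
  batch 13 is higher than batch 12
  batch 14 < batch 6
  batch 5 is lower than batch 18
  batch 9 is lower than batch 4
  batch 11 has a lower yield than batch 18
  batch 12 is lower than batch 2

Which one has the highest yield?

batch 18

batch 12 is not greatest since batch 12 < batch 11; batch 5 is not greatest since batch 5 < batch 6; batch 3 is not greatest since batch 3 < batch 4; batch 16 is not greatest since batch 16 < batch 13; batch 13 is not greatest since batch 13 < batch 8; batch 11 is not greatest since batch 11 < batch 18; batch 2 is not greatest since batch 2 < batch 8; batch 9 is not greatest since batch 9 < batch 6; batch 14 is not greatest since batch 14 < batch 6; batch 6 is not greatest since batch 6 < batch 18; batch 8 is not greatest since batch 8 < batch 4; batch 4 is not greatest since batch 4 < batch 18.
Only batch 18 has nothing above it, so batch 18 is the highest yield.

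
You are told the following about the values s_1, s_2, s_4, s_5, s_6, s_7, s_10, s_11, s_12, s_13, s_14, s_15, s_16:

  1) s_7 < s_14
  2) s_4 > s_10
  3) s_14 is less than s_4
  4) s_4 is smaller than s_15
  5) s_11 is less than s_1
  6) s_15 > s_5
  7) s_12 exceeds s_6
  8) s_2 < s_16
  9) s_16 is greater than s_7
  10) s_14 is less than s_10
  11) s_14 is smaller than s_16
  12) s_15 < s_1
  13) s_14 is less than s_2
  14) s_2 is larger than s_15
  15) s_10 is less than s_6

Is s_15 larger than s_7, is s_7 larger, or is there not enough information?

s_15

s_7 < s_14 and s_14 < s_10 give s_7 < s_10.
With s_10 < s_4: s_7 < s_14 < s_10 < s_4.
With s_4 < s_15: s_7 < s_14 < s_10 < s_4 < s_15.
So s_15 is larger.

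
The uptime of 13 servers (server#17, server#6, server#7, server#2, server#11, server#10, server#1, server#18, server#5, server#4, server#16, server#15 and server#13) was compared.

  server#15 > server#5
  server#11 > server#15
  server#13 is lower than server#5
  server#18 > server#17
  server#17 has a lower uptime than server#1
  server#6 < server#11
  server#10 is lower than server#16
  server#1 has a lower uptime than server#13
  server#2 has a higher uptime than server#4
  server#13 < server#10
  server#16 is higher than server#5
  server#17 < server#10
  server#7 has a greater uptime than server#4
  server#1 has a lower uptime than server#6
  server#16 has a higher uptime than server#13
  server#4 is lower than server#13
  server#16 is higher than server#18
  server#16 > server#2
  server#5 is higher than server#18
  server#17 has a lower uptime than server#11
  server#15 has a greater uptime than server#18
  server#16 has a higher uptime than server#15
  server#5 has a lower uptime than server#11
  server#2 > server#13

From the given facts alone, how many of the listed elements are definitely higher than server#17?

From server#17 the given relations immediately reach server#18, server#1, server#10, server#11.
From those, server#13, server#6, server#5, server#15, server#16 — 9 in total.
From those, server#2 — 10 in total.
No other element is forced above server#17 by the given relations, so the count is 10.

10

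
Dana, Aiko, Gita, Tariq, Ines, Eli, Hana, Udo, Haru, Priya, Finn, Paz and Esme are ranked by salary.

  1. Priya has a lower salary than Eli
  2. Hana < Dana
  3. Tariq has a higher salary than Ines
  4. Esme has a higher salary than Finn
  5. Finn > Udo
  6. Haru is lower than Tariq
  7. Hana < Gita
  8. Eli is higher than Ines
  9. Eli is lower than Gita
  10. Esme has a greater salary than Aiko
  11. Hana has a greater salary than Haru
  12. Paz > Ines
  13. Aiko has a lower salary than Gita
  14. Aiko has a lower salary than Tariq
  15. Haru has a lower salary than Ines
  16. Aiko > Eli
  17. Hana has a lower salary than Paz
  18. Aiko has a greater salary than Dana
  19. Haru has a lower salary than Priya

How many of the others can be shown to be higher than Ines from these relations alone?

6

Directly above Ines: Eli, Paz, Tariq.
One step further: Aiko, Gita (5 so far).
One step further: Esme (6 so far).
Nothing else is reachable above Ines; 6 in all.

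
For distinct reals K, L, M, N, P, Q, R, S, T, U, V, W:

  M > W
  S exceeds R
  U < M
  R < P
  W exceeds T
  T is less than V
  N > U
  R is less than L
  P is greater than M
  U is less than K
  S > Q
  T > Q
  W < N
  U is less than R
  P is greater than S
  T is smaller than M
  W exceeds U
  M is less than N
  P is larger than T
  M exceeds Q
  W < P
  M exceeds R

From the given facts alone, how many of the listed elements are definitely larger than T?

5

Directly above T: V, W, M, P.
One step further: N (5 so far).
Nothing else is reachable above T; 5 in all.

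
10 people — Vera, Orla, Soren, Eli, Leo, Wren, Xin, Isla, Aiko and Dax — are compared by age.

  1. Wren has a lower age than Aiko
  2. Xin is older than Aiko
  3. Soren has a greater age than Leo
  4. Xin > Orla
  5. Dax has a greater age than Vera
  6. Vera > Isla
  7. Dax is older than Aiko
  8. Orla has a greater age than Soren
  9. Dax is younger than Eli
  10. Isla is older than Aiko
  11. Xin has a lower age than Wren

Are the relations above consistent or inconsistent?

We have Aiko < Xin stated directly, yet also Xin < Wren < Aiko by chaining the others — so Xin < Aiko. Contradiction.

inconsistent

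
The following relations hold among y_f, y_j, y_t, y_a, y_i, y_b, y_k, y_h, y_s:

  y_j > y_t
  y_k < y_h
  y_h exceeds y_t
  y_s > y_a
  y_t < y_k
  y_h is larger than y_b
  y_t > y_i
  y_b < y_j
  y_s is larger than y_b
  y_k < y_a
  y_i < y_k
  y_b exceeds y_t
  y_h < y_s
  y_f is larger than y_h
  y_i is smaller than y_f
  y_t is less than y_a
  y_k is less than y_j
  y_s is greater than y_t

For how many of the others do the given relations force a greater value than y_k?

5

From y_k the given relations immediately reach y_a, y_h, y_j.
From those, y_f, y_s — 5 in total.
No other element is forced above y_k by the given relations, so the count is 5.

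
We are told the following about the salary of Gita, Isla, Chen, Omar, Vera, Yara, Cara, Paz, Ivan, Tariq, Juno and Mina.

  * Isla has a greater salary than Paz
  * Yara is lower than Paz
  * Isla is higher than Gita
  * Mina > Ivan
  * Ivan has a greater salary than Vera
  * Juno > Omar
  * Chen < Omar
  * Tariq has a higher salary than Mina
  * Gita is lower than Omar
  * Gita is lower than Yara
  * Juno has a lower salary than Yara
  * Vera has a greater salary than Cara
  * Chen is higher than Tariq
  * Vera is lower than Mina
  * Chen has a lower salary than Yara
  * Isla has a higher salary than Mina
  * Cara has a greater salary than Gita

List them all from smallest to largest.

Gita < Cara < Vera < Ivan < Mina < Tariq < Chen < Omar < Juno < Yara < Paz < Isla

Each adjacent pair is fixed by a given relation: Gita < Cara; Cara < Vera; Vera < Ivan; Ivan < Mina; Mina < Tariq; Tariq < Chen; Chen < Omar; Omar < Juno; Juno < Yara; Yara < Paz; Paz < Isla. Chaining them end to end gives the full order.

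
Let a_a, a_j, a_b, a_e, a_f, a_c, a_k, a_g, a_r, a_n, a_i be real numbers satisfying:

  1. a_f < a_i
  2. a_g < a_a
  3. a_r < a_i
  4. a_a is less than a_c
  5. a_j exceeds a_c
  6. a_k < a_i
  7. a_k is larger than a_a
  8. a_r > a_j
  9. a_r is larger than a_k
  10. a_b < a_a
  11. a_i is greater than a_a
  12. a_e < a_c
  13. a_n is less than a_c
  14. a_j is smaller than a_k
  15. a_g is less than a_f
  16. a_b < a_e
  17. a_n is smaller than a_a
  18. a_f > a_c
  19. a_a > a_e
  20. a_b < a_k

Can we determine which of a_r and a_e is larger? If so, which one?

a_r

a_e < a_a and a_a < a_c give a_e < a_c.
With a_c < a_j: a_e < a_a < a_c < a_j.
With a_j < a_k: a_e < a_a < a_c < a_j < a_k.
With a_k < a_r: a_e < a_a < a_c < a_j < a_k < a_r.
So a_r is larger.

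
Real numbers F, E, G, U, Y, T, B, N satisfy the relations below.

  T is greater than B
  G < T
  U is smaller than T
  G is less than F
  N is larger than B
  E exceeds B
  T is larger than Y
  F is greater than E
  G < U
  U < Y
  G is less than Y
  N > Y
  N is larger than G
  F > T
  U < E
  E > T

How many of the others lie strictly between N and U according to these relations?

The relations place U below N. An element lies strictly between them when it is forced above U and also forced below N.
Above U: {Y, T, E, F}. Below N: {G, Y, B}.
Intersection: {Y} — 1.

1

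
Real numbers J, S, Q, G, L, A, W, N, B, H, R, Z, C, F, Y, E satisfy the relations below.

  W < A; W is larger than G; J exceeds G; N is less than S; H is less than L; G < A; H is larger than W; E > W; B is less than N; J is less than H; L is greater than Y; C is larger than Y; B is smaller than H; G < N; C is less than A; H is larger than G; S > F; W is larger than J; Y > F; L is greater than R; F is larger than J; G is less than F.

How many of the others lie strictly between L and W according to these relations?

1

The relations place W below L. An element lies strictly between them when it is forced above W and also forced below L.
Above W: {E, A, H}. Below L: {G, J, F, R, Y, B, H}.
Intersection: {H} — 1.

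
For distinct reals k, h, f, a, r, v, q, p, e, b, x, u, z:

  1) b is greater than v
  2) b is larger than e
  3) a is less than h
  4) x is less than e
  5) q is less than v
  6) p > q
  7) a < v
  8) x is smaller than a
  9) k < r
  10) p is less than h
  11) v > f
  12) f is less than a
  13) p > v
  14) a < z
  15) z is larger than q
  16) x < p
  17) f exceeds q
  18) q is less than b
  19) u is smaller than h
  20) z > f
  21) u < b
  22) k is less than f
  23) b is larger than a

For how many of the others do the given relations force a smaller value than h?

Directly below h: u, a, p.
One step further: x, q, f, v (7 so far).
One step further: k (8 so far).
No other element is forced below h by the given relations, so the count is 8.

8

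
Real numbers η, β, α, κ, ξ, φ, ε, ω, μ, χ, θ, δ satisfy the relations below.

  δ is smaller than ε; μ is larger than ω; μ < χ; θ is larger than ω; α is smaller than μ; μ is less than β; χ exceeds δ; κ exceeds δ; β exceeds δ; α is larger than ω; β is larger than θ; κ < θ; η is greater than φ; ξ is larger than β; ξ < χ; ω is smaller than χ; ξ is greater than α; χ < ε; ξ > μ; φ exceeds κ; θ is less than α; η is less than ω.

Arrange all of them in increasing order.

Each adjacent pair is fixed by a given relation: δ < κ; κ < φ; φ < η; η < ω; ω < θ; θ < α; α < μ; μ < β; β < ξ; ξ < χ; χ < ε. Chaining them end to end gives the full order.

δ < κ < φ < η < ω < θ < α < μ < β < ξ < χ < ε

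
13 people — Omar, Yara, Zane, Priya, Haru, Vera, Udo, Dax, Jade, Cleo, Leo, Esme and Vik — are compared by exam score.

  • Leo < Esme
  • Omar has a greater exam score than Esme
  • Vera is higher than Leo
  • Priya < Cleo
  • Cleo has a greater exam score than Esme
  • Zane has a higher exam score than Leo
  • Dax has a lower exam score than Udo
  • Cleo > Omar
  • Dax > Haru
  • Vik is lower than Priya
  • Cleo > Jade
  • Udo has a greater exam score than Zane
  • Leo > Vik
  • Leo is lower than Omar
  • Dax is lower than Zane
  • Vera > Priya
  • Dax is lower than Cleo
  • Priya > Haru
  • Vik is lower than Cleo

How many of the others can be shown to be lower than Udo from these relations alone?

The elements the relations force below Udo are Vik, Leo, Haru, Dax, Zane — no chain reaches any other.
That is 5.

5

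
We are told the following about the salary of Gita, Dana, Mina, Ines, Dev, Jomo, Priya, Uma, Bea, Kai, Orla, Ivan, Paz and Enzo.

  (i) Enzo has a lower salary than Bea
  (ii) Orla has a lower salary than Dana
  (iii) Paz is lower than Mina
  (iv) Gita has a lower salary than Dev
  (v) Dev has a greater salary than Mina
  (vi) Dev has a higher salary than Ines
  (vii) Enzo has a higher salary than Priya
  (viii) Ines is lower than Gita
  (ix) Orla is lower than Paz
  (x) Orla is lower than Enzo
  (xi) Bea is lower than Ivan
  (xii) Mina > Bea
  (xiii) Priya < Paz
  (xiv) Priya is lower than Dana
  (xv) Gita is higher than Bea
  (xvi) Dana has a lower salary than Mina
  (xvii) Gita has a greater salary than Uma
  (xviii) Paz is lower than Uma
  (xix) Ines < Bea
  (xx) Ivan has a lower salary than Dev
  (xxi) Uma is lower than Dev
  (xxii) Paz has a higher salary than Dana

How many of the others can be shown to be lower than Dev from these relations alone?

From Dev the given relations immediately reach Ines, Mina, Ivan, Uma, Gita.
From those, Dana, Paz, Bea — 8 in total.
From those, Priya, Orla, Enzo — 11 in total.
No other element is forced below Dev by the given relations, so the count is 11.

11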